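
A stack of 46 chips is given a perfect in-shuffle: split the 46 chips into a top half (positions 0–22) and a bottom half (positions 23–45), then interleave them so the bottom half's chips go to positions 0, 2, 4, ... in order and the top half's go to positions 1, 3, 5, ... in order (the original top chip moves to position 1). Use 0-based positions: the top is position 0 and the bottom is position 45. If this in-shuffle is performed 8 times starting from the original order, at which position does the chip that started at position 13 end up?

Track the chip's position through each in-shuffle:
13 → 27 → 8 → 17 → 35 → 24 → 2 → 5 → 11

11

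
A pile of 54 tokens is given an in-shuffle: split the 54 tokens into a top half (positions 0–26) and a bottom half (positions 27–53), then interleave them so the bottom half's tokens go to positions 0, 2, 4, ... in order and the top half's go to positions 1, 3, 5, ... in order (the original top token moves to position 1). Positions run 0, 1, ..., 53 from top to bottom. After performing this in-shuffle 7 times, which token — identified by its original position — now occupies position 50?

11

Work backwards from position 50, undoing one in-shuffle at a time:
50 ← 52 ← 53 ← 26 ← 40 ← 47 ← 23 ← 11
So the token now at position 50 started at position 11.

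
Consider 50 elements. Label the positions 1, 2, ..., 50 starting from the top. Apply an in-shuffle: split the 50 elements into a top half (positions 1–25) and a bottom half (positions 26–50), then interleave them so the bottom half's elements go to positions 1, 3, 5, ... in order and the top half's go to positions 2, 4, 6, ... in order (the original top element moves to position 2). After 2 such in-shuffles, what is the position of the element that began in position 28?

Track the element's position through each in-shuffle:
28 → 5 → 10

10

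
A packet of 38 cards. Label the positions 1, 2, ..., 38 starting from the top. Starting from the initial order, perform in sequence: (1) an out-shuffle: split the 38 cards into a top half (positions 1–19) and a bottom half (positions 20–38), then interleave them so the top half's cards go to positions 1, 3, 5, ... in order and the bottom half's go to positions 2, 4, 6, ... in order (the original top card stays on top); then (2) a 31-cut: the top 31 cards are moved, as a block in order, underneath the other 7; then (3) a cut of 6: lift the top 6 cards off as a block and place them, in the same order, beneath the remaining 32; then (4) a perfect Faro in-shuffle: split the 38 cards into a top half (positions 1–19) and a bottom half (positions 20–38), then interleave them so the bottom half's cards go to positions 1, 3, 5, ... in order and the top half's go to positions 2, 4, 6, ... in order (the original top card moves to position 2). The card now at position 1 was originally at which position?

10

Undo the operations in reverse order, starting from position 1:
  undo op 4 (in-shuffle, from bottom half): 1 ← 20
  undo op 3 (cut 6): 20 ← 26
  undo op 2 (cut 31): 26 ← 19
  undo op 1 (out-shuffle, from top half): 19 ← 10
So the card at position 1 came from original position 10.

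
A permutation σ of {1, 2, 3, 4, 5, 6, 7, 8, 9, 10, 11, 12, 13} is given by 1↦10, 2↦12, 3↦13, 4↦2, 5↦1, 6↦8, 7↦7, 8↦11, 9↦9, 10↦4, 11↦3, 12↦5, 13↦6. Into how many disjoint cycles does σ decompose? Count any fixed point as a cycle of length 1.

Cycle decomposition: (1 10 4 2 12 5) (3 13 6 8 11) (7) (9).
4 cycles.

4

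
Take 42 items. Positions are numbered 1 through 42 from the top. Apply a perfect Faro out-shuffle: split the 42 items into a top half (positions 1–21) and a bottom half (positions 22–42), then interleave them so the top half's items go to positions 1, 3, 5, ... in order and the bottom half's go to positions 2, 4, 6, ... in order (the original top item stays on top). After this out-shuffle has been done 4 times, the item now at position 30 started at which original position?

Work backwards from position 30, undoing one out-shuffle at a time:
30 ← 36 ← 39 ← 20 ← 31
So the item now at position 30 started at position 31.

31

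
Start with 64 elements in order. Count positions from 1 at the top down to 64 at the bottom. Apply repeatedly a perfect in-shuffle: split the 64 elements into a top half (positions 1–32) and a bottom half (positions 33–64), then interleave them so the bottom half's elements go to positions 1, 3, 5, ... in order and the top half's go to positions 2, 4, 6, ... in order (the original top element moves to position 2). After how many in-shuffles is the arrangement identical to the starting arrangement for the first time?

The in-shuffle permutes the 64 positions with cycle lengths [4, 12, 12, 12, 12, 12].
Every element is home exactly when every cycle has completed a whole number of laps, i.e. after lcm(4, 12) = 12 in-shuffles.

12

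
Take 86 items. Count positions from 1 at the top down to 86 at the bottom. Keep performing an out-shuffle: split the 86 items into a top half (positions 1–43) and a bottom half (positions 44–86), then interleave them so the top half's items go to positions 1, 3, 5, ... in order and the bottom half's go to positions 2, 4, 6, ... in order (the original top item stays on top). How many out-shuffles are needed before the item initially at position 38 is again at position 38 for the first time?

8

Follow position 38 under repeated out-shuffles:
38 → 75 → 64 → 42 → 83 → 80 → 74 → 62 → 38
It first returns after 8 out-shuffles.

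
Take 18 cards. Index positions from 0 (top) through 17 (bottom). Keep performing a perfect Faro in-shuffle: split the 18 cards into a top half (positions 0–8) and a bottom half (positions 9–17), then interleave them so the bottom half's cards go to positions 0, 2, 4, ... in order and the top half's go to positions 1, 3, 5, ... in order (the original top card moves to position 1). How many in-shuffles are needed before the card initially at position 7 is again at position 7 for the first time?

Follow position 7 under repeated in-shuffles:
7 → 15 → 12 → 6 → 13 → 8 → 17 → 16 → 14 → 10 → 2 → 5 → 11 → 4 → 9 → 0 → 1 → 3 → 7
It first returns after 18 in-shuffles.

18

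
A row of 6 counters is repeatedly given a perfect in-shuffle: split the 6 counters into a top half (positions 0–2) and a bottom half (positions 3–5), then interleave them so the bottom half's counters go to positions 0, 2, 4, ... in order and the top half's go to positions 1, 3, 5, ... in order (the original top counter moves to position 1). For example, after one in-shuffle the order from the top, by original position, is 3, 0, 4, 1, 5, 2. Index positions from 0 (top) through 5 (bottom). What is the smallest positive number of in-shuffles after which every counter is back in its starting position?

The in-shuffle permutes the 6 positions with cycle lengths [3, 3].
Every counter is home exactly when every cycle has completed a whole number of laps, i.e. after lcm(3) = 3 in-shuffles.

3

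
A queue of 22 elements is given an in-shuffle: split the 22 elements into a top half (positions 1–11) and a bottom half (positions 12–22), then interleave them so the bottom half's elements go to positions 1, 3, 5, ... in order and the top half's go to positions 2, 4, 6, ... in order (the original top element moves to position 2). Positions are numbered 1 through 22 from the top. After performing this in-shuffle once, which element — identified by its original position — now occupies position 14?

Work backwards from position 14, undoing one in-shuffle at a time:
14 ← 7
So the element now at position 14 started at position 7.

7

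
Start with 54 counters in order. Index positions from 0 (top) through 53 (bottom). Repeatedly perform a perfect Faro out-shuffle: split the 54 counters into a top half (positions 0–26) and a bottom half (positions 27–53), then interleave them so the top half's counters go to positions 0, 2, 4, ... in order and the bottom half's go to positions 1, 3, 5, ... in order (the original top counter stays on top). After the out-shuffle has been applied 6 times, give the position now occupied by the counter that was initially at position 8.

Track the counter's position through each out-shuffle:
8 → 16 → 32 → 11 → 22 → 44 → 35

35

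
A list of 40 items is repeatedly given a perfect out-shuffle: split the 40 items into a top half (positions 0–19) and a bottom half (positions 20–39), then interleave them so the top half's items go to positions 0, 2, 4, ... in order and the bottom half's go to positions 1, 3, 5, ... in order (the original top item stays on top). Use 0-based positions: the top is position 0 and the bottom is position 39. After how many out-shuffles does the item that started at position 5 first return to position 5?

Follow position 5 under repeated out-shuffles:
5 → 10 → 20 → 1 → 2 → 4 → 8 → 16 → 32 → 25 → 11 → 22 → 5
It first returns after 12 out-shuffles.

12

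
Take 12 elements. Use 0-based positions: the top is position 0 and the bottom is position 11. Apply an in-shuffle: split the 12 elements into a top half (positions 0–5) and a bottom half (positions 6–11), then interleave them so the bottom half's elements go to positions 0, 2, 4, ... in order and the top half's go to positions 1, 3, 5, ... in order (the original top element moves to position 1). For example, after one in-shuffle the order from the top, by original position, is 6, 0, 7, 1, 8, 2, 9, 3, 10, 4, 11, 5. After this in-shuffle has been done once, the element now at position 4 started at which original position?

Work backwards from position 4, undoing one in-shuffle at a time:
4 ← 8
So the element now at position 4 started at position 8.

8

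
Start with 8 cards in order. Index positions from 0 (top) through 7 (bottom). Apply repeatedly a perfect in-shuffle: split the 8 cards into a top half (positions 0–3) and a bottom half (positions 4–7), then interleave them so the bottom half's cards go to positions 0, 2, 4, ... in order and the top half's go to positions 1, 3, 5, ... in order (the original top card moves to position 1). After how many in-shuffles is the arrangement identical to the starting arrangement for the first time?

The in-shuffle permutes the 8 positions with cycle lengths [2, 6].
Every card is home exactly when every cycle has completed a whole number of laps, i.e. after lcm(2, 6) = 6 in-shuffles.

6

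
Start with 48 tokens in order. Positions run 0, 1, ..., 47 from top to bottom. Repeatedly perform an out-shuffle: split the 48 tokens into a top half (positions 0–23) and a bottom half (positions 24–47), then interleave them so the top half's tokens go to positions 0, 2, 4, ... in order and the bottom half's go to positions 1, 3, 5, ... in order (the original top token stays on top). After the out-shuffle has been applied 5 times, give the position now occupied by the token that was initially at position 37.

9

Track the token's position through each out-shuffle:
37 → 27 → 7 → 14 → 28 → 9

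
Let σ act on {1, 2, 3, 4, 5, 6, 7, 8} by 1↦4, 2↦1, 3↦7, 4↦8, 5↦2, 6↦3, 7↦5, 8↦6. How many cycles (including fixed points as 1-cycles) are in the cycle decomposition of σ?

1

Cycle decomposition: (1 4 8 6 3 7 5 2).
1 cycle.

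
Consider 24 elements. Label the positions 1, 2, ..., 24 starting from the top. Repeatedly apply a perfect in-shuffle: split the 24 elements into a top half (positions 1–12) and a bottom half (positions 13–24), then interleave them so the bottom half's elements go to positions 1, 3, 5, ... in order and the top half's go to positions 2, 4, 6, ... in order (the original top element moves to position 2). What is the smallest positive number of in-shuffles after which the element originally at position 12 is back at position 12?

20

Follow position 12 under repeated in-shuffles:
12 → 24 → 23 → 21 → 17 → 9 → 18 → 11 → 22 → 19 → 13 → 1 → 2 → 4 → 8 → 16 → 7 → 14 → 3 → 6 → 12
It first returns after 20 in-shuffles.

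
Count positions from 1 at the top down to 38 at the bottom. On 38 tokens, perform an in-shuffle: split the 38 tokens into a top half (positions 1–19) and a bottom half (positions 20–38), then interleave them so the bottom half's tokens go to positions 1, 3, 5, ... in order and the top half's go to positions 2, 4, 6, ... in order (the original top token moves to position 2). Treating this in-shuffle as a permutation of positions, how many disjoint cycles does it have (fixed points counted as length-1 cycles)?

4

Trace each unvisited position around until it returns:
(1 2 4 8 16 32 ... len 12) (3 6 12 24 9 18 ... len 12) (7 14 28 17 34 29 ... len 12) (13 26)
4 cycles in total.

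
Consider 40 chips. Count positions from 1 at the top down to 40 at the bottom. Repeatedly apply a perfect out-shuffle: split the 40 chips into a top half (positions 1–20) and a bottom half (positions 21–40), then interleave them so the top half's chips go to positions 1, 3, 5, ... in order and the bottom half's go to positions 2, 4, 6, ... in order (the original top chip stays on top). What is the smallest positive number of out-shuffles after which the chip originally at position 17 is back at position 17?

12

Follow position 17 under repeated out-shuffles:
17 → 33 → 26 → 12 → 23 → 6 → 11 → 21 → 2 → 3 → 5 → 9 → 17
It first returns after 12 out-shuffles.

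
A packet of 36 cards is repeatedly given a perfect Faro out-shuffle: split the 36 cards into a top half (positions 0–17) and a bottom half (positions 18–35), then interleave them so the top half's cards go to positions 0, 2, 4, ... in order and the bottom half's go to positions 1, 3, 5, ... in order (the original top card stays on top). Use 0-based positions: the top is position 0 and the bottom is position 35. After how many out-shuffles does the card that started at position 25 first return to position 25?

Follow position 25 under repeated out-shuffles:
25 → 15 → 30 → 25
It first returns after 3 out-shuffles.

3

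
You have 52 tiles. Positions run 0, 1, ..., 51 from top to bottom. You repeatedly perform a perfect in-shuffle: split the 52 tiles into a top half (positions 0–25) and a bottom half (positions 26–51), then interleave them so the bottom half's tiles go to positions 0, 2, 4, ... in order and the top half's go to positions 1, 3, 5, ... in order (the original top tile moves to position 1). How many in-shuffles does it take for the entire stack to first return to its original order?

52

The in-shuffle permutes the 52 positions with cycle lengths [52].
Every tile is home exactly when every cycle has completed a whole number of laps, i.e. after lcm(52) = 52 in-shuffles.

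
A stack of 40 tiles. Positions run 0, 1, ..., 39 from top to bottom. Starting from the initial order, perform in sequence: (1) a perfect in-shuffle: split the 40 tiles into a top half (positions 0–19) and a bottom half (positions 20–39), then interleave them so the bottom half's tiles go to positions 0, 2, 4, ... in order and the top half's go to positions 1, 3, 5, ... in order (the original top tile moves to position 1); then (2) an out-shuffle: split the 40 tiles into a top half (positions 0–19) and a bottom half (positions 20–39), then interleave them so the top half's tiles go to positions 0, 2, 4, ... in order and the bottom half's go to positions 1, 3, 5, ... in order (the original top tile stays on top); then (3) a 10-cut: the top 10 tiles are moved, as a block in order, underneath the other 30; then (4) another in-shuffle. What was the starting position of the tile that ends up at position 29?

26

Undo the operations in reverse order, starting from position 29:
  undo op 4 (in-shuffle, from top half): 29 ← 14
  undo op 3 (cut 10): 14 ← 24
  undo op 2 (out-shuffle, from top half): 24 ← 12
  undo op 1 (in-shuffle, from bottom half): 12 ← 26
So the tile at position 29 came from original position 26.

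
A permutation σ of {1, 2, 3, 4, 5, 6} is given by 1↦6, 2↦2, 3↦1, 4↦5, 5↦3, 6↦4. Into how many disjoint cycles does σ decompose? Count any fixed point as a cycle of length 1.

Cycle decomposition: (1 6 4 5 3) (2).
2 cycles.

2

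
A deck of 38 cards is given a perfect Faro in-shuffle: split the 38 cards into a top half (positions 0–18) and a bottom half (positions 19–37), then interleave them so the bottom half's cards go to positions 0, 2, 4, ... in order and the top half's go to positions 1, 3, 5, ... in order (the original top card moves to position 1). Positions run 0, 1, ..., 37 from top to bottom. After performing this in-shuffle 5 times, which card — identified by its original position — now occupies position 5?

26

Work backwards from position 5, undoing one in-shuffle at a time:
5 ← 2 ← 20 ← 29 ← 14 ← 26
So the card now at position 5 started at position 26.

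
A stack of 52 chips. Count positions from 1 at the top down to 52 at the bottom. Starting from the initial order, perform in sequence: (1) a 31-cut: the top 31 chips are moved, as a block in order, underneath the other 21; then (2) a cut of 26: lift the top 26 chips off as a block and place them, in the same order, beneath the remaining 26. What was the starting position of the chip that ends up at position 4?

9

Undo the operations in reverse order, starting from position 4:
  undo op 2 (cut 26): 4 ← 30
  undo op 1 (cut 31): 30 ← 9
So the chip at position 4 came from original position 9.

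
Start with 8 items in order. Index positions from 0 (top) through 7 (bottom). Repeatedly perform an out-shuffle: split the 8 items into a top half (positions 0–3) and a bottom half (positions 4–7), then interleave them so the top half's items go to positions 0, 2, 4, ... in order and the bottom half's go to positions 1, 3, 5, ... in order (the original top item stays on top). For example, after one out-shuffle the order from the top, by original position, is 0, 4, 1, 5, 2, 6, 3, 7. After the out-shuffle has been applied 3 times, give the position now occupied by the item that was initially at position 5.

5

Track the item's position through each out-shuffle:
5 → 3 → 6 → 5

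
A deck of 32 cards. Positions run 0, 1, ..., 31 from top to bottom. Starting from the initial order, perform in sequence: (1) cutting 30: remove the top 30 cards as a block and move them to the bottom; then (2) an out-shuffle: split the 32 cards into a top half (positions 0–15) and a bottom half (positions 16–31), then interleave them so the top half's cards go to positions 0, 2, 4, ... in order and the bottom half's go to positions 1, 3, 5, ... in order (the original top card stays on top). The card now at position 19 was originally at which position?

Undo the operations in reverse order, starting from position 19:
  undo op 2 (out-shuffle, from bottom half): 19 ← 25
  undo op 1 (cut 30): 25 ← 23
So the card at position 19 came from original position 23.

23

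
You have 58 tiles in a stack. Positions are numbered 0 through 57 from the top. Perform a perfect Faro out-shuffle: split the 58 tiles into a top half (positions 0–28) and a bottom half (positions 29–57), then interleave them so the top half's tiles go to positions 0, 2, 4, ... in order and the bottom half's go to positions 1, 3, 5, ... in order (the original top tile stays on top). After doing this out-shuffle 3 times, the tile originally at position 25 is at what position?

29

Track the tile's position through each out-shuffle:
25 → 50 → 43 → 29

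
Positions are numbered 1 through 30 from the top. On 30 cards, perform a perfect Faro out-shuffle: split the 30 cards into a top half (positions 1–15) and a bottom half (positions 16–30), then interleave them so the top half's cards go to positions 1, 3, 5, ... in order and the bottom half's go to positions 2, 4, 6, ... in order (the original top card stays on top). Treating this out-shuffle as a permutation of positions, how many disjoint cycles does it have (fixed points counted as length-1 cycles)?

3

Trace each unvisited position around until it returns:
(1) (2 3 5 9 17 4 ... len 28) (30)
3 cycles in total.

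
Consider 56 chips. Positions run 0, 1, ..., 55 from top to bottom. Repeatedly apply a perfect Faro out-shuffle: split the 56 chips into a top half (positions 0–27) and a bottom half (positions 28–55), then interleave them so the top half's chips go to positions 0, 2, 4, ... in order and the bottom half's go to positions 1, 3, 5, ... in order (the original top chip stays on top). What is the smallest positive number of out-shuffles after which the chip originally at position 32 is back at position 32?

20

Follow position 32 under repeated out-shuffles:
32 → 9 → 18 → 36 → 17 → 34 → 13 → 26 → 52 → 49 → 43 → 31 → 7 → 14 → 28 → 1 → 2 → 4 → 8 → 16 → 32
It first returns after 20 out-shuffles.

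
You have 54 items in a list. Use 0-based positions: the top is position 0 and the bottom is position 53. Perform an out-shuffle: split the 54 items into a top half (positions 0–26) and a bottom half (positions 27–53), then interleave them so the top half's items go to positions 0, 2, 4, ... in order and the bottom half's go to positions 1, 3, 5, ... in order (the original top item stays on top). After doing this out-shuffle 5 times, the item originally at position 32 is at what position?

Track the item's position through each out-shuffle:
32 → 11 → 22 → 44 → 35 → 17

17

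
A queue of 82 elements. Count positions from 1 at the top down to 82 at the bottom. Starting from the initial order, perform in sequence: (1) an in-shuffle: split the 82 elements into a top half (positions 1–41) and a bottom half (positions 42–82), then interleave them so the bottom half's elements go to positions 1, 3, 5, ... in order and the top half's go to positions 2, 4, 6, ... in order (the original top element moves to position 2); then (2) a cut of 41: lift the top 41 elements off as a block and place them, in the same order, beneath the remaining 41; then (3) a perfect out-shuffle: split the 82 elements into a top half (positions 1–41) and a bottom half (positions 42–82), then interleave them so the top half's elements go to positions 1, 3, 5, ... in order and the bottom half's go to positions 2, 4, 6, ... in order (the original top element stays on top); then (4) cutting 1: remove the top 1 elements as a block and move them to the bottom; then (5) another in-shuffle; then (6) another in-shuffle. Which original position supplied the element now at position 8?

Undo the operations in reverse order, starting from position 8:
  undo op 6 (in-shuffle, from top half): 8 ← 4
  undo op 5 (in-shuffle, from top half): 4 ← 2
  undo op 4 (cut 1): 2 ← 3
  undo op 3 (out-shuffle, from top half): 3 ← 2
  undo op 2 (cut 41): 2 ← 43
  undo op 1 (in-shuffle, from bottom half): 43 ← 63
So the element at position 8 came from original position 63.

63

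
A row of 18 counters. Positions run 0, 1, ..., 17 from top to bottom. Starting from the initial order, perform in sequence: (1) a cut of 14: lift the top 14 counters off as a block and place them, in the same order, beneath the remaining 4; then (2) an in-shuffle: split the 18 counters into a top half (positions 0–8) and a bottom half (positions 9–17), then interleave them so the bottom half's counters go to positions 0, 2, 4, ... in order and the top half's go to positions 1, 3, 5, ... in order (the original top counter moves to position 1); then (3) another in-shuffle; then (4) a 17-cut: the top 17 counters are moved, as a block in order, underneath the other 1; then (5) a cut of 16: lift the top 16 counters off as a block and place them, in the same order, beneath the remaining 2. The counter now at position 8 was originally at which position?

6

Undo the operations in reverse order, starting from position 8:
  undo op 5 (cut 16): 8 ← 6
  undo op 4 (cut 17): 6 ← 5
  undo op 3 (in-shuffle, from top half): 5 ← 2
  undo op 2 (in-shuffle, from bottom half): 2 ← 10
  undo op 1 (cut 14): 10 ← 6
So the counter at position 8 came from original position 6.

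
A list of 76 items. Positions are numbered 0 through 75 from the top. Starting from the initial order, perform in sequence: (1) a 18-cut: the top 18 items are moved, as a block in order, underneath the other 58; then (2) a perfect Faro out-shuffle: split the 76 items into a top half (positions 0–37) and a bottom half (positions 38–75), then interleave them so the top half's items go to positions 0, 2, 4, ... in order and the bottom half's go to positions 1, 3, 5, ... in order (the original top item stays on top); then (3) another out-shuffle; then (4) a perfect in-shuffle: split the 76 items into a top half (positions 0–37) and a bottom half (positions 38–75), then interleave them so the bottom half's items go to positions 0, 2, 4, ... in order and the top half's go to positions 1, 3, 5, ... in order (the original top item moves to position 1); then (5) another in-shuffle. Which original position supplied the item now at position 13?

47

Undo the operations in reverse order, starting from position 13:
  undo op 5 (in-shuffle, from top half): 13 ← 6
  undo op 4 (in-shuffle, from bottom half): 6 ← 41
  undo op 3 (out-shuffle, from bottom half): 41 ← 58
  undo op 2 (out-shuffle, from top half): 58 ← 29
  undo op 1 (cut 18): 29 ← 47
So the item at position 13 came from original position 47.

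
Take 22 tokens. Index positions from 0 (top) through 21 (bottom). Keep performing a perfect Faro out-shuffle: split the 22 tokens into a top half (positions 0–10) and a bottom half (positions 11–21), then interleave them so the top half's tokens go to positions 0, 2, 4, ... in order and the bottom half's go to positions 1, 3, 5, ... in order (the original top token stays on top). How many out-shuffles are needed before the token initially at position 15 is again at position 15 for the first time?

3

Follow position 15 under repeated out-shuffles:
15 → 9 → 18 → 15
It first returns after 3 out-shuffles.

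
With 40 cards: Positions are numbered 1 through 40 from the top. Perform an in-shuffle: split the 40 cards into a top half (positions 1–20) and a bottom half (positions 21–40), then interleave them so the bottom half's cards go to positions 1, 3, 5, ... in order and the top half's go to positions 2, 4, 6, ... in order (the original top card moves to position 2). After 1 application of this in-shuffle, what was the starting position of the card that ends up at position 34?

17

Work backwards from position 34, undoing one in-shuffle at a time:
34 ← 17
So the card now at position 34 started at position 17.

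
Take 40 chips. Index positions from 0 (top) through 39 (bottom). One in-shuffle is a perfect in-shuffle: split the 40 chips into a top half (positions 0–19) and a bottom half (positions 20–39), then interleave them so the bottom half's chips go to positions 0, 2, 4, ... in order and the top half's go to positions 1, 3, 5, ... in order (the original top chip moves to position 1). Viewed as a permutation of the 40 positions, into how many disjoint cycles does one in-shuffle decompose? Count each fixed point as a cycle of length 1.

Trace each unvisited position around until it returns:
(0 1 3 7 15 31 ... len 20) (2 5 11 23 6 13 ... len 20)
2 cycles in total.

2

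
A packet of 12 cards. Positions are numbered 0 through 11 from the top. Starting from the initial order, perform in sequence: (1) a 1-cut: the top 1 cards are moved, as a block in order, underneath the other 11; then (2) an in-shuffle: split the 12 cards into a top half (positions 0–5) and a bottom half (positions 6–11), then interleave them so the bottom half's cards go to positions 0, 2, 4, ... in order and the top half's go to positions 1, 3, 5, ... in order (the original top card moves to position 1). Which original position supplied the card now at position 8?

11

Undo the operations in reverse order, starting from position 8:
  undo op 2 (in-shuffle, from bottom half): 8 ← 10
  undo op 1 (cut 1): 10 ← 11
So the card at position 8 came from original position 11.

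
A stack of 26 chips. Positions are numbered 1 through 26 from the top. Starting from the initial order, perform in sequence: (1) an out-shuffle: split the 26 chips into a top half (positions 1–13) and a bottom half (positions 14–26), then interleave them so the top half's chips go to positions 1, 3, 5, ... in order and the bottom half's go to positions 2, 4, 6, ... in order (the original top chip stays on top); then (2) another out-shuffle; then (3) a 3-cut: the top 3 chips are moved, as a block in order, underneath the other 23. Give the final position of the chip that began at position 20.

25

Track the chip from position 20 forward through each operation:
  after op 1 (out-shuffle): 20 → 14
  after op 2 (out-shuffle): 14 → 2
  after op 3 (cut 3): 2 → 25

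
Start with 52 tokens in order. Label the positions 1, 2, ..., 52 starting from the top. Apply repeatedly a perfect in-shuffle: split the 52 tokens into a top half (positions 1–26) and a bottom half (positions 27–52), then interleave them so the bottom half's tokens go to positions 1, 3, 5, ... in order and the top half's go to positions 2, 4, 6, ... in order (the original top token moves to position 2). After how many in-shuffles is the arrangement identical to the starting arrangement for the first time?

52

The in-shuffle permutes the 52 positions with cycle lengths [52].
Every token is home exactly when every cycle has completed a whole number of laps, i.e. after lcm(52) = 52 in-shuffles.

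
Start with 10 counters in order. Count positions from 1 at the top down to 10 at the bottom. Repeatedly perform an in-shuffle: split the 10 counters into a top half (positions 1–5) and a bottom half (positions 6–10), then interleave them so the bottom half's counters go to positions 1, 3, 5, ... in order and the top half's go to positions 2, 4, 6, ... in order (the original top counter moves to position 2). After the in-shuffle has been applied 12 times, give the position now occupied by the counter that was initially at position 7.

6

Track the counter's position through each in-shuffle:
7 → 3 → 6 → 1 → 2 → 4 → 8 → 5 → 10 → 9 → 7 → 3 → 6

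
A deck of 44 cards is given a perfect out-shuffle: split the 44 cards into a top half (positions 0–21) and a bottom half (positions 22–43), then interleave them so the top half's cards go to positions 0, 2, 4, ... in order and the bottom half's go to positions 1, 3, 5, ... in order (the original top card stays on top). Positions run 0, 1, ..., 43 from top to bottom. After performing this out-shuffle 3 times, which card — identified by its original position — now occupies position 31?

Work backwards from position 31, undoing one out-shuffle at a time:
31 ← 37 ← 40 ← 20
So the card now at position 31 started at position 20.

20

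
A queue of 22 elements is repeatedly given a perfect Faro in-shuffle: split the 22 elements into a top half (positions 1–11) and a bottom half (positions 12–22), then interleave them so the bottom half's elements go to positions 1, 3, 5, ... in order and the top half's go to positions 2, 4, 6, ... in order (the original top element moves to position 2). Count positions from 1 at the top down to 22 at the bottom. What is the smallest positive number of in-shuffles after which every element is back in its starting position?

11

The in-shuffle permutes the 22 positions with cycle lengths [11, 11].
Every element is home exactly when every cycle has completed a whole number of laps, i.e. after lcm(11) = 11 in-shuffles.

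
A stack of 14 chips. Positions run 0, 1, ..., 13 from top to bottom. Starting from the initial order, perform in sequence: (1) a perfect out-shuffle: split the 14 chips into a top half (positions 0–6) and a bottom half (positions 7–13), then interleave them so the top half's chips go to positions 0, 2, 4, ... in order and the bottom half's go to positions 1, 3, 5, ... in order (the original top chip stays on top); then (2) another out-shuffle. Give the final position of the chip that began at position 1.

Track the chip from position 1 forward through each operation:
  after op 1 (out-shuffle): 1 → 2
  after op 2 (out-shuffle): 2 → 4

4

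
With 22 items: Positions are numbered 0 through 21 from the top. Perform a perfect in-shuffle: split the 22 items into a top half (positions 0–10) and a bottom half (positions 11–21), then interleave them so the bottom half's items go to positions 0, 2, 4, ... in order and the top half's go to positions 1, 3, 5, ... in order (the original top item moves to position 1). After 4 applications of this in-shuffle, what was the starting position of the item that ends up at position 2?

15

Work backwards from position 2, undoing one in-shuffle at a time:
2 ← 12 ← 17 ← 8 ← 15
So the item now at position 2 started at position 15.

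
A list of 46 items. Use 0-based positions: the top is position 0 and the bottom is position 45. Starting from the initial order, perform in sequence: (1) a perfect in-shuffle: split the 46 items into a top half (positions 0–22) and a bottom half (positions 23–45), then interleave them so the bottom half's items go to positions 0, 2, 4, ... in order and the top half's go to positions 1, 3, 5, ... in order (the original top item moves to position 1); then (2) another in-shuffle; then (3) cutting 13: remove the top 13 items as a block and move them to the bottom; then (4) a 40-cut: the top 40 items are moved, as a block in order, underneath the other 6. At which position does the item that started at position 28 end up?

Track the item from position 28 forward through each operation:
  after op 1 (in-shuffle): 28 → 10
  after op 2 (in-shuffle): 10 → 21
  after op 3 (cut 13): 21 → 8
  after op 4 (cut 40): 8 → 14

14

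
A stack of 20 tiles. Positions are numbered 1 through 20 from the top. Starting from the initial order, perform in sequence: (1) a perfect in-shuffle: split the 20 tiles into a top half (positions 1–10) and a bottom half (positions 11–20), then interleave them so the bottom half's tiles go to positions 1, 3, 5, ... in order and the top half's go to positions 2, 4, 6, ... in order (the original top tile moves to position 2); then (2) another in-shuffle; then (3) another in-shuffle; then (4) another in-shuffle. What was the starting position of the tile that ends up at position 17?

5

Undo the operations in reverse order, starting from position 17:
  undo op 4 (in-shuffle, from bottom half): 17 ← 19
  undo op 3 (in-shuffle, from bottom half): 19 ← 20
  undo op 2 (in-shuffle, from top half): 20 ← 10
  undo op 1 (in-shuffle, from top half): 10 ← 5
So the tile at position 17 came from original position 5.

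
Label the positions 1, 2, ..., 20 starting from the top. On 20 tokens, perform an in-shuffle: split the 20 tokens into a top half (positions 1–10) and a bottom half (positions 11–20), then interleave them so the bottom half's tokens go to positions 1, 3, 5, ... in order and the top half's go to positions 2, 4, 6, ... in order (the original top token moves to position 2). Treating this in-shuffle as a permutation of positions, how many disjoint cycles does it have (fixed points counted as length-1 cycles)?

Trace each unvisited position around until it returns:
(1 2 4 8 16 11) (3 6 12) (5 10 20 19 17 13) (7 14) (9 18 15)
5 cycles in total.

5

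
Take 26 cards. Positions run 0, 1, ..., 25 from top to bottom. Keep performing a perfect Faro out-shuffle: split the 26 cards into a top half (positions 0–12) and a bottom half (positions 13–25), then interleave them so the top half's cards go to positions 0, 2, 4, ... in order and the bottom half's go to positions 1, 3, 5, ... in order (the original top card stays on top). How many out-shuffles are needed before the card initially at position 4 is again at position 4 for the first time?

20

Follow position 4 under repeated out-shuffles:
4 → 8 → 16 → 7 → 14 → 3 → 6 → 12 → 24 → 23 → 21 → 17 → 9 → 18 → 11 → 22 → 19 → 13 → 1 → 2 → 4
It first returns after 20 out-shuffles.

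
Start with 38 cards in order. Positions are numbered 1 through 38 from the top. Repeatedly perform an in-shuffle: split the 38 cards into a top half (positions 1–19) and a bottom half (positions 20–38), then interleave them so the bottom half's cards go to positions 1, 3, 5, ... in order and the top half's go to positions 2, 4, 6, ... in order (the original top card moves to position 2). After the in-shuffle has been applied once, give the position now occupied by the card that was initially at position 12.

24

Track the card's position through each in-shuffle:
12 → 24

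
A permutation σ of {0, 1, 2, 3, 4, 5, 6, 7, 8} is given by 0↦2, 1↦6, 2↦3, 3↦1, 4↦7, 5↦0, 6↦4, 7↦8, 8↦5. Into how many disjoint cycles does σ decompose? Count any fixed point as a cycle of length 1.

1

Cycle decomposition: (0 2 3 1 6 4 7 8 5).
1 cycle.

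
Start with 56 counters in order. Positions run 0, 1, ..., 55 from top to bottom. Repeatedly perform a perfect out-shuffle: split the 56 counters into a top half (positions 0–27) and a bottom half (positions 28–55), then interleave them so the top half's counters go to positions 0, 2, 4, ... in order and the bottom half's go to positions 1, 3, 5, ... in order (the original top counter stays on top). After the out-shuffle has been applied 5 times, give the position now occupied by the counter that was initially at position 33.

11

Track the counter's position through each out-shuffle:
33 → 11 → 22 → 44 → 33 → 11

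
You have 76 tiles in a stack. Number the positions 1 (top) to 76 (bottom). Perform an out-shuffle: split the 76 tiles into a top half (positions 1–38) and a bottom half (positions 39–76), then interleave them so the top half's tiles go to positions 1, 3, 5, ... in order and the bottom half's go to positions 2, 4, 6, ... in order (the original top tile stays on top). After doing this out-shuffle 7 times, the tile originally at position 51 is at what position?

26

Track the tile's position through each out-shuffle:
51 → 26 → 51 → 26 → 51 → 26 → 51 → 26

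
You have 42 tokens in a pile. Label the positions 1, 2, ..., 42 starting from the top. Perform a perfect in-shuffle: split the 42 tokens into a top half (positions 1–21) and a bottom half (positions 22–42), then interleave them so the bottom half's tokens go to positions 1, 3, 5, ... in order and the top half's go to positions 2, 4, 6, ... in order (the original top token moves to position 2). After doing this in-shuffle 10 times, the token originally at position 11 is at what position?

41

Track the token's position through each in-shuffle:
11 → 22 → 1 → 2 → 4 → 8 → 16 → 32 → 21 → 42 → 41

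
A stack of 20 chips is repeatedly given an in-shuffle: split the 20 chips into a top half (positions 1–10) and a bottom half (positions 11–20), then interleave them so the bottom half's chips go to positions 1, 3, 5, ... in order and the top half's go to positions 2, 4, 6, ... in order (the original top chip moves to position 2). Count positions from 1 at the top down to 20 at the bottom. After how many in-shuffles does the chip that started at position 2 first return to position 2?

6

Follow position 2 under repeated in-shuffles:
2 → 4 → 8 → 16 → 11 → 1 → 2
It first returns after 6 in-shuffles.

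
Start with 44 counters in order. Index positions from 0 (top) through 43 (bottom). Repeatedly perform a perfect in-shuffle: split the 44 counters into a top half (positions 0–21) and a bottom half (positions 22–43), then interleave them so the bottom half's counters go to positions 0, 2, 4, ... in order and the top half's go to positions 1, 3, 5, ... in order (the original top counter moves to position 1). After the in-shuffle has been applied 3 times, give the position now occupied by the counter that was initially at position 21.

40

Track the counter's position through each in-shuffle:
21 → 43 → 42 → 40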